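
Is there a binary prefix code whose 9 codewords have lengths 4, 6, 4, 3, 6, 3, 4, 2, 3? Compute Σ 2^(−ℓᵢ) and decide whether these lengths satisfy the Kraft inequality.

With common denominator 2^6 = 64: Σ 2^(−ℓᵢ) = 4/64 + 1/64 + 4/64 + 8/64 + 1/64 + 8/64 + 4/64 + 16/64 + 8/64 = 54/64 = 0.84375.
Kraft's inequality requires Σ ≤ 1; here Σ = 0.84375 ≤ 1, so such a prefix code exists.

0.84375; yes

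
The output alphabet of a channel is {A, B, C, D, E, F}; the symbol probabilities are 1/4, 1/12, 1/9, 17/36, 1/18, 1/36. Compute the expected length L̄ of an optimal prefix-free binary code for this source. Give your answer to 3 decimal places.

Repeatedly combine the two least-probable nodes; the expected code length is the sum of the merged weights.
merge 1/36 + 1/18 → 1/12
merge 1/12 + 1/12 → 1/6
merge 1/9 + 1/6 → 5/18
merge 1/4 + 5/18 → 19/36
merge 17/36 + 19/36 → 1
L = 1/12 + 1/6 + 5/18 + 19/36 + 1 = 37/18 ≈ 2.056 bits/symbol.

2.056 bits/symbol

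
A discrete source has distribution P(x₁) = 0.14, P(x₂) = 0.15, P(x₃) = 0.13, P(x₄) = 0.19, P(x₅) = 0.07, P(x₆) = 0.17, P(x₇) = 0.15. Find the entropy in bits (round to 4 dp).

2.7592 bits

H = −Σ pᵢ log₂ pᵢ.
−0.14·log₂(0.14) = 0.3971
−0.15·log₂(0.15) = 0.4105
−0.13·log₂(0.13) = 0.3826
−0.19·log₂(0.19) = 0.4552
−0.07·log₂(0.07) = 0.2686
−0.17·log₂(0.17) = 0.4346
−0.15·log₂(0.15) = 0.4105
Sum ≈ 2.7592 → 2.7592 bits.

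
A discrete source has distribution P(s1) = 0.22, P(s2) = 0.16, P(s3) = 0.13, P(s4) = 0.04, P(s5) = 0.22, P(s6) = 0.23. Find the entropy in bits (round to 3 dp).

H = −Σ pᵢ log₂ pᵢ.
−0.22·log₂(0.22) = 0.4806
−0.16·log₂(0.16) = 0.4230
−0.13·log₂(0.13) = 0.3826
−0.04·log₂(0.04) = 0.1858
−0.22·log₂(0.22) = 0.4806
−0.23·log₂(0.23) = 0.4877
Sum ≈ 2.4402 → 2.440 bits.

2.440 bits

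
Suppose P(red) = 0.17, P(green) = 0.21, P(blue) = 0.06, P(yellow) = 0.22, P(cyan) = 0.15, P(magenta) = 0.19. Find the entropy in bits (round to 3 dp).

H = −Σ pᵢ log₂ pᵢ.
−0.17·log₂(0.17) = 0.4346
−0.21·log₂(0.21) = 0.4728
−0.06·log₂(0.06) = 0.2435
−0.22·log₂(0.22) = 0.4806
−0.15·log₂(0.15) = 0.4105
−0.19·log₂(0.19) = 0.4552
Sum ≈ 2.4973 → 2.497 bits.

2.497 bits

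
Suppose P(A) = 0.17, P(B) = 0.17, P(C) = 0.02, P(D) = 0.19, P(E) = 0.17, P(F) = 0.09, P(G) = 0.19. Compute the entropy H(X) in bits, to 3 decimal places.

H = −Σ pᵢ log₂ pᵢ.
−0.17·log₂(0.17) = 0.4346
−0.17·log₂(0.17) = 0.4346
−0.02·log₂(0.02) = 0.1129
−0.19·log₂(0.19) = 0.4552
−0.17·log₂(0.17) = 0.4346
−0.09·log₂(0.09) = 0.3127
−0.19·log₂(0.19) = 0.4552
Sum ≈ 2.6397 → 2.640 bits.

2.640 bits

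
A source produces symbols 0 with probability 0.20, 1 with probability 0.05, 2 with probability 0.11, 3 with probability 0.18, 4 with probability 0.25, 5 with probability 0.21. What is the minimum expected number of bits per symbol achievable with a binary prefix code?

2.5 bits/symbol

Repeatedly combine the two least-probable nodes; the expected code length is the sum of the merged weights.
merge 1/20 + 11/100 → 4/25
merge 4/25 + 9/50 → 17/50
merge 1/5 + 21/100 → 41/100
merge 1/4 + 17/50 → 59/100
merge 41/100 + 59/100 → 1
L = 4/25 + 17/50 + 41/100 + 59/100 + 1 = 5/2 = 2.5 bits/symbol.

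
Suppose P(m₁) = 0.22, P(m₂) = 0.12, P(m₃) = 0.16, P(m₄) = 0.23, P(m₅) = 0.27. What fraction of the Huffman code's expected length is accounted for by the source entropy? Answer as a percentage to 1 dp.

99.5%

Entropy H = −Σ p log₂ p ≈ 2.2683 bits.
Huffman merges: 3/25+4/25→7/25; 11/50+23/100→9/20; 27/100+7/25→11/20; 9/20+11/20→1. L = 57/25 ≈ 2.2800.
Efficiency = H/L = 2.2683/2.2800 = 99.5%.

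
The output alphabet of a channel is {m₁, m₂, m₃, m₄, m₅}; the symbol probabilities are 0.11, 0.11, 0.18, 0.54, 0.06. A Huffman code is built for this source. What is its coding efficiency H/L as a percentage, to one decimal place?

97.9%

Entropy H = −Σ p log₂ p ≈ 1.8695 bits.
Huffman merges: 3/50+11/100→17/100; 11/100+17/100→7/25; 9/50+7/25→23/50; 23/50+27/50→1. L = 191/100 ≈ 1.9100.
Efficiency = H/L = 1.8695/1.9100 = 97.9%.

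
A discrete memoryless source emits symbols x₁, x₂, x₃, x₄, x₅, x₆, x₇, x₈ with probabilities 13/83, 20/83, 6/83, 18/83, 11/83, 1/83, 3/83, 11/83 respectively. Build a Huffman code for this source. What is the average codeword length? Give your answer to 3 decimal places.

2.711 bits/symbol

Repeatedly combine the two least-probable nodes; the expected code length is the sum of the merged weights.
merge 1/83 + 3/83 → 4/83
merge 4/83 + 6/83 → 10/83
merge 10/83 + 11/83 → 21/83
merge 11/83 + 13/83 → 24/83
merge 18/83 + 20/83 → 38/83
merge 21/83 + 24/83 → 45/83
merge 38/83 + 45/83 → 1
L = 4/83 + 10/83 + 21/83 + 24/83 + 38/83 + 45/83 + 1 = 225/83 ≈ 2.711 bits/symbol.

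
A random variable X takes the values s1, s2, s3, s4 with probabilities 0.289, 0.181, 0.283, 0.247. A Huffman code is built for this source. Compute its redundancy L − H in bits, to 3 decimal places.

Entropy H = −Σ p log₂ p ≈ 1.9776 bits.
Huffman merges: 181/1000+247/1000→107/250; 283/1000+289/1000→143/250; 107/250+143/250→1. L = 2 ≈ 2.0000.
L − H = 2.0000 − 1.9776 = 0.022 bits.

0.022 bits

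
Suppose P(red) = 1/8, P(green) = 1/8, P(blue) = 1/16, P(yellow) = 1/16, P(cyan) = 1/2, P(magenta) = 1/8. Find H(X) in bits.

2.125 bits

Each probability is a power of 1/2, so log₂(1/p) is an integer.
H = Σ p·log₂(1/p) = 1/8·3 + 1/8·3 + 1/16·4 + 1/16·4 + 1/2·1 + 1/8·3 = 2.125 bits.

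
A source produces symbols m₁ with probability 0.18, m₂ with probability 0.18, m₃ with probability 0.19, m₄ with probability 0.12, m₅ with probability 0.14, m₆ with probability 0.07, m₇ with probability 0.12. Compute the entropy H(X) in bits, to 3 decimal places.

2.746 bits

H = −Σ pᵢ log₂ pᵢ.
−0.18·log₂(0.18) = 0.4453
−0.18·log₂(0.18) = 0.4453
−0.19·log₂(0.19) = 0.4552
−0.12·log₂(0.12) = 0.3671
−0.14·log₂(0.14) = 0.3971
−0.07·log₂(0.07) = 0.2686
−0.12·log₂(0.12) = 0.3671
Sum ≈ 2.7456 → 2.746 bits.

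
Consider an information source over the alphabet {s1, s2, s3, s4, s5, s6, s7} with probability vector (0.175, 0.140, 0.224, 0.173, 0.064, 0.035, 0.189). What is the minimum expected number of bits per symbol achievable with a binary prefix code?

Repeatedly combine the two least-probable nodes; the expected code length is the sum of the merged weights.
merge 7/200 + 8/125 → 99/1000
merge 99/1000 + 7/50 → 239/1000
merge 173/1000 + 7/40 → 87/250
merge 189/1000 + 28/125 → 413/1000
merge 239/1000 + 87/250 → 587/1000
merge 413/1000 + 587/1000 → 1
L = 99/1000 + 239/1000 + 87/250 + 413/1000 + 587/1000 + 1 = 1343/500 = 2.686 bits/symbol.

2.686 bits/symbol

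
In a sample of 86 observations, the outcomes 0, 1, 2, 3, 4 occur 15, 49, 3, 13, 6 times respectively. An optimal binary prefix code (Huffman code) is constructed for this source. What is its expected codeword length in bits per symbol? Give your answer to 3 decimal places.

Probabilities are the counts divided by 86.
Repeatedly combine the two least-probable nodes; the expected code length is the sum of the merged weights.
merge 3/86 + 3/43 → 9/86
merge 9/86 + 13/86 → 11/43
merge 15/86 + 11/43 → 37/86
merge 37/86 + 49/86 → 1
L = 9/86 + 11/43 + 37/86 + 1 = 77/43 ≈ 1.791 bits/symbol.

1.791 bits/symbol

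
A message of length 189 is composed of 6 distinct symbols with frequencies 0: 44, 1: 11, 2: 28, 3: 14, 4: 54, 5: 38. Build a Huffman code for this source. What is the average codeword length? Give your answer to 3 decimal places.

Probabilities are the counts divided by 189.
Repeatedly combine the two least-probable nodes; the expected code length is the sum of the merged weights.
merge 11/189 + 2/27 → 25/189
merge 25/189 + 4/27 → 53/189
merge 38/189 + 44/189 → 82/189
merge 53/189 + 2/7 → 107/189
merge 82/189 + 107/189 → 1
L = 25/189 + 53/189 + 82/189 + 107/189 + 1 = 152/63 ≈ 2.413 bits/symbol.

2.413 bits/symbol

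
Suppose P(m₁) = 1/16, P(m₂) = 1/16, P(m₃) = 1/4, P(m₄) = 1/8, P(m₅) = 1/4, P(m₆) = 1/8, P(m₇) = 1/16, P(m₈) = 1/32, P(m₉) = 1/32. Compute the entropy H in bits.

2.8125 bits

Each probability is a power of 1/2, so log₂(1/p) is an integer.
H = Σ p·log₂(1/p) = 1/16·4 + 1/16·4 + 1/4·2 + 1/8·3 + 1/4·2 + 1/8·3 + 1/16·4 + 1/32·5 + 1/32·5 = 2.8125 bits.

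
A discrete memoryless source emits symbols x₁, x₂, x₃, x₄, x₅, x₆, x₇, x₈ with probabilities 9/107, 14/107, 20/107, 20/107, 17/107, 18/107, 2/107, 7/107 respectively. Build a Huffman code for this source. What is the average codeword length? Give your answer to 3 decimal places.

Repeatedly combine the two least-probable nodes; the expected code length is the sum of the merged weights.
merge 2/107 + 7/107 → 9/107
merge 9/107 + 9/107 → 18/107
merge 14/107 + 17/107 → 31/107
merge 18/107 + 18/107 → 36/107
merge 20/107 + 20/107 → 40/107
merge 31/107 + 36/107 → 67/107
merge 40/107 + 67/107 → 1
L = 9/107 + 18/107 + 31/107 + 36/107 + 40/107 + 67/107 + 1 = 308/107 ≈ 2.879 bits/symbol.

2.879 bits/symbol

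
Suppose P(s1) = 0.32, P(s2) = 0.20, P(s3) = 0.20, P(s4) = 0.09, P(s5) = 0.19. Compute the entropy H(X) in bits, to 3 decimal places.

2.223 bits

H = −Σ pᵢ log₂ pᵢ.
−0.32·log₂(0.32) = 0.5260
−0.20·log₂(0.20) = 0.4644
−0.20·log₂(0.20) = 0.4644
−0.09·log₂(0.09) = 0.3127
−0.19·log₂(0.19) = 0.4552
Sum ≈ 2.2227 → 2.223 bits.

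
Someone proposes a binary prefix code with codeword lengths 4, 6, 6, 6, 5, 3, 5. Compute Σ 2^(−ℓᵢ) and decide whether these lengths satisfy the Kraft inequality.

With common denominator 2^6 = 64: Σ 2^(−ℓᵢ) = 4/64 + 1/64 + 1/64 + 1/64 + 2/64 + 8/64 + 2/64 = 19/64 = 0.296875.
Kraft's inequality requires Σ ≤ 1; here Σ = 0.296875 ≤ 1, so such a prefix code exists.

0.296875; yes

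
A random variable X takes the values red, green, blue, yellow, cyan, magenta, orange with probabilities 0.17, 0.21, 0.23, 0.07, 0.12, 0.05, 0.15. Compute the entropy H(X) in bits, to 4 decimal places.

H = −Σ pᵢ log₂ pᵢ.
−0.17·log₂(0.17) = 0.4346
−0.21·log₂(0.21) = 0.4728
−0.23·log₂(0.23) = 0.4877
−0.07·log₂(0.07) = 0.2686
−0.12·log₂(0.12) = 0.3671
−0.05·log₂(0.05) = 0.2161
−0.15·log₂(0.15) = 0.4105
Sum ≈ 2.6573 → 2.6573 bits.

2.6573 bits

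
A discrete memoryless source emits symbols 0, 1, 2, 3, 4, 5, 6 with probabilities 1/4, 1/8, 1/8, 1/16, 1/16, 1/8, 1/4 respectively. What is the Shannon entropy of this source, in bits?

2.625 bits

Each probability is a power of 1/2, so log₂(1/p) is an integer.
H = Σ p·log₂(1/p) = 1/4·2 + 1/8·3 + 1/8·3 + 1/16·4 + 1/16·4 + 1/8·3 + 1/4·2 = 2.625 bits.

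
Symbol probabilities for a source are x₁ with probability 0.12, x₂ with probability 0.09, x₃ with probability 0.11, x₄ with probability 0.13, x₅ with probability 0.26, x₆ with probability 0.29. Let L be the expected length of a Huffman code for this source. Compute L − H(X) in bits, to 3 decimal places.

0.014 bits

Entropy H = −Σ p log₂ p ≈ 2.4358 bits.
Huffman merges: 9/100+11/100→1/5; 3/25+13/100→1/4; 1/5+1/4→9/20; 13/50+29/100→11/20; 9/20+11/20→1. L = 49/20 ≈ 2.4500.
L − H = 2.4500 − 2.4358 = 0.014 bits.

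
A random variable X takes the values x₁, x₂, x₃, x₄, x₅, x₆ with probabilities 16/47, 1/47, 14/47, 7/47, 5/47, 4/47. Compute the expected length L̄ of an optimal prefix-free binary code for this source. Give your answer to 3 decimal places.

2.319 bits/symbol

Repeatedly combine the two least-probable nodes; the expected code length is the sum of the merged weights.
merge 1/47 + 4/47 → 5/47
merge 5/47 + 5/47 → 10/47
merge 7/47 + 10/47 → 17/47
merge 14/47 + 16/47 → 30/47
merge 17/47 + 30/47 → 1
L = 5/47 + 10/47 + 17/47 + 30/47 + 1 = 109/47 ≈ 2.319 bits/symbol.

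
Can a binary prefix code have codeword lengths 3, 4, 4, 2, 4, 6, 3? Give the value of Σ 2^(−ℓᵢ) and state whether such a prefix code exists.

0.703125; yes

With common denominator 2^6 = 64: Σ 2^(−ℓᵢ) = 8/64 + 4/64 + 4/64 + 16/64 + 4/64 + 1/64 + 8/64 = 45/64 = 0.703125.
Kraft's inequality requires Σ ≤ 1; here Σ = 0.703125 ≤ 1, so such a prefix code exists.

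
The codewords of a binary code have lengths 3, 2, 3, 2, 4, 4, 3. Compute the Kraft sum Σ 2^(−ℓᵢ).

With common denominator 2^4 = 16: Σ 2^(−ℓᵢ) = 2/16 + 4/16 + 2/16 + 4/16 + 1/16 + 1/16 + 2/16 = 16/16 = 1.

1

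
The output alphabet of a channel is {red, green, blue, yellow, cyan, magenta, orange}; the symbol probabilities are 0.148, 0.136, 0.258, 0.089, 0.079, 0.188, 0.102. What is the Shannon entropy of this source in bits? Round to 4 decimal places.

H = −Σ pᵢ log₂ pᵢ.
−0.148·log₂(0.148) = 0.4079
−0.136·log₂(0.136) = 0.3915
−0.258·log₂(0.258) = 0.5043
−0.089·log₂(0.089) = 0.3106
−0.079·log₂(0.079) = 0.2893
−0.188·log₂(0.188) = 0.4533
−0.102·log₂(0.102) = 0.3359
Sum ≈ 2.6928 → 2.6928 bits.

2.6928 bits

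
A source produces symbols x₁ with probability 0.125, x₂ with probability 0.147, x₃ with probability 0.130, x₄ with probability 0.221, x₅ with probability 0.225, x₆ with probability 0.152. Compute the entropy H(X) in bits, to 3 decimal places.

2.543 bits

H = −Σ pᵢ log₂ pᵢ.
−0.125·log₂(0.125) = 0.3750
−0.147·log₂(0.147) = 0.4066
−0.130·log₂(0.130) = 0.3826
−0.221·log₂(0.221) = 0.4813
−0.225·log₂(0.225) = 0.4842
−0.152·log₂(0.152) = 0.4131
Sum ≈ 2.5429 → 2.543 bits.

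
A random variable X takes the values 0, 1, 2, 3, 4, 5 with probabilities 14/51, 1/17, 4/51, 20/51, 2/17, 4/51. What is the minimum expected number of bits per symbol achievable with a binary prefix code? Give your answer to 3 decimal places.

2.275 bits/symbol

Repeatedly combine the two least-probable nodes; the expected code length is the sum of the merged weights.
merge 1/17 + 4/51 → 7/51
merge 4/51 + 2/17 → 10/51
merge 7/51 + 10/51 → 1/3
merge 14/51 + 1/3 → 31/51
merge 20/51 + 31/51 → 1
L = 7/51 + 10/51 + 1/3 + 31/51 + 1 = 116/51 ≈ 2.275 bits/symbol.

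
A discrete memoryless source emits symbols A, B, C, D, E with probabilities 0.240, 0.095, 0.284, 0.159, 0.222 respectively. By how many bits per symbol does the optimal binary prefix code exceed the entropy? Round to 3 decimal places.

0.018 bits

Entropy H = −Σ p log₂ p ≈ 2.2364 bits.
Huffman merges: 19/200+159/1000→127/500; 111/500+6/25→231/500; 127/500+71/250→269/500; 231/500+269/500→1. L = 1127/500 ≈ 2.2540.
L − H = 2.2540 − 2.2364 = 0.018 bits.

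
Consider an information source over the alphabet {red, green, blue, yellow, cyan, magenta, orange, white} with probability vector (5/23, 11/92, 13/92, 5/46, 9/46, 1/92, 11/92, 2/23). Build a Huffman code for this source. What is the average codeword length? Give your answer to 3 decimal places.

Repeatedly combine the two least-probable nodes; the expected code length is the sum of the merged weights.
merge 1/92 + 2/23 → 9/92
merge 9/92 + 5/46 → 19/92
merge 11/92 + 11/92 → 11/46
merge 13/92 + 9/46 → 31/92
merge 19/92 + 5/23 → 39/92
merge 11/46 + 31/92 → 53/92
merge 39/92 + 53/92 → 1
L = 9/92 + 19/92 + 11/46 + 31/92 + 39/92 + 53/92 + 1 = 265/92 ≈ 2.880 bits/symbol.

2.880 bits/symbol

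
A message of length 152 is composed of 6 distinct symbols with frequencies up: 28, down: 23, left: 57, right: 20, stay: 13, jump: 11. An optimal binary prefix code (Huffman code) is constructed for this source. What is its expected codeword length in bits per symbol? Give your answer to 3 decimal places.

2.408 bits/symbol

Probabilities are the counts divided by 152.
Repeatedly combine the two least-probable nodes; the expected code length is the sum of the merged weights.
merge 11/152 + 13/152 → 3/19
merge 5/38 + 23/152 → 43/152
merge 3/19 + 7/38 → 13/38
merge 43/152 + 13/38 → 5/8
merge 3/8 + 5/8 → 1
L = 3/19 + 43/152 + 13/38 + 5/8 + 1 = 183/76 ≈ 2.408 bits/symbol.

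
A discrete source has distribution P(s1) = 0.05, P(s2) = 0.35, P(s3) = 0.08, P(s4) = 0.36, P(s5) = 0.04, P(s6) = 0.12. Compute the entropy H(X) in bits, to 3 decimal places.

H = −Σ pᵢ log₂ pᵢ.
−0.05·log₂(0.05) = 0.2161
−0.35·log₂(0.35) = 0.5301
−0.08·log₂(0.08) = 0.2915
−0.36·log₂(0.36) = 0.5306
−0.04·log₂(0.04) = 0.1858
−0.12·log₂(0.12) = 0.3671
Sum ≈ 2.1211 → 2.121 bits.

2.121 bits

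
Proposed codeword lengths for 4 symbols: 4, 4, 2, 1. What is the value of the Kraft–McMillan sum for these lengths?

With common denominator 2^4 = 16: Σ 2^(−ℓᵢ) = 1/16 + 1/16 + 4/16 + 8/16 = 14/16 = 0.875.

0.875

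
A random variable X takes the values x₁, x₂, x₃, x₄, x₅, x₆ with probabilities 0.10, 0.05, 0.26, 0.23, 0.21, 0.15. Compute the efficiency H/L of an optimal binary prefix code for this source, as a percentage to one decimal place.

99.0%

Entropy H = −Σ p log₂ p ≈ 2.4246 bits.
Huffman merges: 1/20+1/10→3/20; 3/20+3/20→3/10; 21/100+23/100→11/25; 13/50+3/10→14/25; 11/25+14/25→1. L = 49/20 ≈ 2.4500.
Efficiency = H/L = 2.4246/2.4500 = 99.0%.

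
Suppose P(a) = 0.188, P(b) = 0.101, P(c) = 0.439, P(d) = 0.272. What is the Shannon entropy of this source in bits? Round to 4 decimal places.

H = −Σ pᵢ log₂ pᵢ.
−0.188·log₂(0.188) = 0.4533
−0.101·log₂(0.101) = 0.3341
−0.439·log₂(0.439) = 0.5214
−0.272·log₂(0.272) = 0.5109
Sum ≈ 1.8197 → 1.8197 bits.

1.8197 bits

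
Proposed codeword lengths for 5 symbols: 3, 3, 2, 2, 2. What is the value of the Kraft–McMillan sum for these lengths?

1

With common denominator 2^3 = 8: Σ 2^(−ℓᵢ) = 1/8 + 1/8 + 2/8 + 2/8 + 2/8 = 8/8 = 1.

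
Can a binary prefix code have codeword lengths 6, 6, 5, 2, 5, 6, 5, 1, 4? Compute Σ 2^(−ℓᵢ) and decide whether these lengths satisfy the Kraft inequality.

With common denominator 2^6 = 64: Σ 2^(−ℓᵢ) = 1/64 + 1/64 + 2/64 + 16/64 + 2/64 + 1/64 + 2/64 + 32/64 + 4/64 = 61/64 = 0.953125.
Kraft's inequality requires Σ ≤ 1; here Σ = 0.953125 ≤ 1, so such a prefix code exists.

0.953125; yes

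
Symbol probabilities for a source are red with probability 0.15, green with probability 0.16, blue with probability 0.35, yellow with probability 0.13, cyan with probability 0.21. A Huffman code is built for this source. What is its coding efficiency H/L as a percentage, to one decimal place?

97.3%

Entropy H = −Σ p log₂ p ≈ 2.2191 bits.
Huffman merges: 13/100+3/20→7/25; 4/25+21/100→37/100; 7/25+7/20→63/100; 37/100+63/100→1. L = 57/25 ≈ 2.2800.
Efficiency = H/L = 2.2191/2.2800 = 97.3%.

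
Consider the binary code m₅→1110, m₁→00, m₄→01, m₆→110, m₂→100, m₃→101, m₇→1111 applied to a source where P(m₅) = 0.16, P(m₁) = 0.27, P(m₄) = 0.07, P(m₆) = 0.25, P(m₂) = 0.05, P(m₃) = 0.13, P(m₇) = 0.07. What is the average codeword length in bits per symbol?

L̄ = Σ pᵢ·ℓᵢ = 0.16·4 + 0.27·2 + 0.07·2 + 0.25·3 + 0.05·3 + 0.13·3 + 0.07·4 = 2.89 bits/symbol.

2.89 bits/symbol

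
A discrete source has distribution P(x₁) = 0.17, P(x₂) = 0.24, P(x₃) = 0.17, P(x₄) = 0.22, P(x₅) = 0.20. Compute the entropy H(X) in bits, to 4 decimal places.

2.3083 bits

H = −Σ pᵢ log₂ pᵢ.
−0.17·log₂(0.17) = 0.4346
−0.24·log₂(0.24) = 0.4941
−0.17·log₂(0.17) = 0.4346
−0.22·log₂(0.22) = 0.4806
−0.20·log₂(0.20) = 0.4644
Sum ≈ 2.3083 → 2.3083 bits.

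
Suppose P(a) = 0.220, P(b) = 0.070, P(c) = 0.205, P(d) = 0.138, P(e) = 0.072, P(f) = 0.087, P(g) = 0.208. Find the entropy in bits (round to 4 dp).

2.6631 bits

H = −Σ pᵢ log₂ pᵢ.
−0.220·log₂(0.220) = 0.4806
−0.070·log₂(0.070) = 0.2686
−0.205·log₂(0.205) = 0.4687
−0.138·log₂(0.138) = 0.3943
−0.072·log₂(0.072) = 0.2733
−0.087·log₂(0.087) = 0.3065
−0.208·log₂(0.208) = 0.4712
Sum ≈ 2.6631 → 2.6631 bits.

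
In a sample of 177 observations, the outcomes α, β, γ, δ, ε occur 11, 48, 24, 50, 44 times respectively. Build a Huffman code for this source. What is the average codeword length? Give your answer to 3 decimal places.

2.198 bits/symbol

Probabilities are the counts divided by 177.
Repeatedly combine the two least-probable nodes; the expected code length is the sum of the merged weights.
merge 11/177 + 8/59 → 35/177
merge 35/177 + 44/177 → 79/177
merge 16/59 + 50/177 → 98/177
merge 79/177 + 98/177 → 1
L = 35/177 + 79/177 + 98/177 + 1 = 389/177 ≈ 2.198 bits/symbol.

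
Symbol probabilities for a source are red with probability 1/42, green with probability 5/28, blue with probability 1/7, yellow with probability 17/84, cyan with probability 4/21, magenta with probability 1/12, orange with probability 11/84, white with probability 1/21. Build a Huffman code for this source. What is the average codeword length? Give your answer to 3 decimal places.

Repeatedly combine the two least-probable nodes; the expected code length is the sum of the merged weights.
merge 1/42 + 1/21 → 1/14
merge 1/14 + 1/12 → 13/84
merge 11/84 + 1/7 → 23/84
merge 13/84 + 5/28 → 1/3
merge 4/21 + 17/84 → 11/28
merge 23/84 + 1/3 → 17/28
merge 11/28 + 17/28 → 1
L = 1/14 + 13/84 + 23/84 + 1/3 + 11/28 + 17/28 + 1 = 17/6 ≈ 2.833 bits/symbol.

2.833 bits/symbol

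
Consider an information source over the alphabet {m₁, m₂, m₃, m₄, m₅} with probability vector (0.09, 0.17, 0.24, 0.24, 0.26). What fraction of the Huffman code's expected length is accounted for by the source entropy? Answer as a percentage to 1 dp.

99.2%

Entropy H = −Σ p log₂ p ≈ 2.2408 bits.
Huffman merges: 9/100+17/100→13/50; 6/25+6/25→12/25; 13/50+13/50→13/25; 12/25+13/25→1. L = 113/50 ≈ 2.2600.
Efficiency = H/L = 2.2408/2.2600 = 99.2%.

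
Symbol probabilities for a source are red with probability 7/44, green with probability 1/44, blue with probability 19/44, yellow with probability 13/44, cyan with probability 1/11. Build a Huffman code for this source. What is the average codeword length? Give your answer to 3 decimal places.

1.955 bits/symbol

Repeatedly combine the two least-probable nodes; the expected code length is the sum of the merged weights.
merge 1/44 + 1/11 → 5/44
merge 5/44 + 7/44 → 3/11
merge 3/11 + 13/44 → 25/44
merge 19/44 + 25/44 → 1
L = 5/44 + 3/11 + 25/44 + 1 = 43/22 ≈ 1.955 bits/symbol.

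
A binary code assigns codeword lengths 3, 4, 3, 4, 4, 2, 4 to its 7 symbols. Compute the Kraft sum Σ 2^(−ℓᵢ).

With common denominator 2^4 = 16: Σ 2^(−ℓᵢ) = 2/16 + 1/16 + 2/16 + 1/16 + 1/16 + 4/16 + 1/16 = 12/16 = 0.75.

0.75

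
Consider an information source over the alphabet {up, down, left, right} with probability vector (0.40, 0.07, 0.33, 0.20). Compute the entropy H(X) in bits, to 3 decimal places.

H = −Σ pᵢ log₂ pᵢ.
−0.40·log₂(0.40) = 0.5288
−0.07·log₂(0.07) = 0.2686
−0.33·log₂(0.33) = 0.5278
−0.20·log₂(0.20) = 0.4644
Sum ≈ 1.7895 → 1.790 bits.

1.790 bits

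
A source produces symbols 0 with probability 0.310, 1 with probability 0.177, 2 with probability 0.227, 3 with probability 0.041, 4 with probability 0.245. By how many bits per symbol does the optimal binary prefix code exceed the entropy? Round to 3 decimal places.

Entropy H = −Σ p log₂ p ≈ 2.1377 bits.
Huffman merges: 41/1000+177/1000→109/500; 109/500+227/1000→89/200; 49/200+31/100→111/200; 89/200+111/200→1. L = 1109/500 ≈ 2.2180.
L − H = 2.2180 − 2.1377 = 0.080 bits.

0.080 bits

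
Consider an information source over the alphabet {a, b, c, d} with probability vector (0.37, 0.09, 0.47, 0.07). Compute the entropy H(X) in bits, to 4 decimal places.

1.6239 bits

H = −Σ pᵢ log₂ pᵢ.
−0.37·log₂(0.37) = 0.5307
−0.09·log₂(0.09) = 0.3127
−0.47·log₂(0.47) = 0.5120
−0.07·log₂(0.07) = 0.2686
Sum ≈ 1.6239 → 1.6239 bits.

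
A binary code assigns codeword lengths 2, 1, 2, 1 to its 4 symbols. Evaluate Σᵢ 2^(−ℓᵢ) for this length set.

1.5

With common denominator 2^2 = 4: Σ 2^(−ℓᵢ) = 1/4 + 2/4 + 1/4 + 2/4 = 6/4 = 1.5.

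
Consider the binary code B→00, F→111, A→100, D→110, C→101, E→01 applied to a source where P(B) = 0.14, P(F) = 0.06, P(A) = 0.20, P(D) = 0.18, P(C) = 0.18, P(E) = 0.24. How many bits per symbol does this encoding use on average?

2.62 bits/symbol

L̄ = Σ pᵢ·ℓᵢ = 0.14·2 + 0.06·3 + 0.20·3 + 0.18·3 + 0.18·3 + 0.24·2 = 2.62 bits/symbol.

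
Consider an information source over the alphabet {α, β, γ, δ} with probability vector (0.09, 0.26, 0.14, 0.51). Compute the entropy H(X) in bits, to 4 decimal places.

1.7105 bits

H = −Σ pᵢ log₂ pᵢ.
−0.09·log₂(0.09) = 0.3127
−0.26·log₂(0.26) = 0.5053
−0.14·log₂(0.14) = 0.3971
−0.51·log₂(0.51) = 0.4954
Sum ≈ 1.7105 → 1.7105 bits.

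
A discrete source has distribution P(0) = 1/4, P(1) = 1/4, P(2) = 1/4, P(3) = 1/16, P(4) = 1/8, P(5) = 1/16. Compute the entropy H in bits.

Each probability is a power of 1/2, so log₂(1/p) is an integer.
H = Σ p·log₂(1/p) = 1/4·2 + 1/4·2 + 1/4·2 + 1/16·4 + 1/8·3 + 1/16·4 = 2.375 bits.

2.375 bits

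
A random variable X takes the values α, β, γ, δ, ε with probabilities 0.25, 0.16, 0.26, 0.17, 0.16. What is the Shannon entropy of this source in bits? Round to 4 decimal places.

H = −Σ pᵢ log₂ pᵢ.
−0.25·log₂(0.25) = 0.5000
−0.16·log₂(0.16) = 0.4230
−0.26·log₂(0.26) = 0.5053
−0.17·log₂(0.17) = 0.4346
−0.16·log₂(0.16) = 0.4230
Sum ≈ 2.2859 → 2.2859 bits.

2.2859 bits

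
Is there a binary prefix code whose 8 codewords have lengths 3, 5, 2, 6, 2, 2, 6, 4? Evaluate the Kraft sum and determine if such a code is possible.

1; yes

With common denominator 2^6 = 64: Σ 2^(−ℓᵢ) = 8/64 + 2/64 + 16/64 + 1/64 + 16/64 + 16/64 + 1/64 + 4/64 = 64/64 = 1.
Kraft's inequality requires Σ ≤ 1; here Σ = 1 ≤ 1, so such a prefix code exists.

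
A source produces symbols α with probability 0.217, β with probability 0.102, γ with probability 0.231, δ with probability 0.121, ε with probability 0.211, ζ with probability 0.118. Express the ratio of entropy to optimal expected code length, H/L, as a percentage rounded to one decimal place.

98.3%

Entropy H = −Σ p log₂ p ≈ 2.5087 bits.
Huffman merges: 51/500+59/500→11/50; 121/1000+211/1000→83/250; 217/1000+11/50→437/1000; 231/1000+83/250→563/1000; 437/1000+563/1000→1. L = 319/125 ≈ 2.5520.
Efficiency = H/L = 2.5087/2.5520 = 98.3%.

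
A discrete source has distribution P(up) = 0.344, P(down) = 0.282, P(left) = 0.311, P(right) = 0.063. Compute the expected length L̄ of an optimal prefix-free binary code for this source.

2 bits/symbol

Repeatedly combine the two least-probable nodes; the expected code length is the sum of the merged weights.
merge 63/1000 + 141/500 → 69/200
merge 311/1000 + 43/125 → 131/200
merge 69/200 + 131/200 → 1
L = 69/200 + 131/200 + 1 = 2 bits/symbol.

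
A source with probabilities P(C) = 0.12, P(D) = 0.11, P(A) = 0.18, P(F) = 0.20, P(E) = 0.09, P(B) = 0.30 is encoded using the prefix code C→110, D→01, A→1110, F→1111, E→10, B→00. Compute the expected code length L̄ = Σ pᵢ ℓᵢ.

2.88 bits/symbol

L̄ = Σ pᵢ·ℓᵢ = 0.12·3 + 0.11·2 + 0.18·4 + 0.20·4 + 0.09·2 + 0.30·2 = 2.88 bits/symbol.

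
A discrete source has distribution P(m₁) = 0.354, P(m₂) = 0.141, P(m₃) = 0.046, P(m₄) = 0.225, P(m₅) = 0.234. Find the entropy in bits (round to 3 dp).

H = −Σ pᵢ log₂ pᵢ.
−0.354·log₂(0.354) = 0.5304
−0.141·log₂(0.141) = 0.3985
−0.046·log₂(0.046) = 0.2043
−0.225·log₂(0.225) = 0.4842
−0.234·log₂(0.234) = 0.4903
Sum ≈ 2.1077 → 2.108 bits.

2.108 bits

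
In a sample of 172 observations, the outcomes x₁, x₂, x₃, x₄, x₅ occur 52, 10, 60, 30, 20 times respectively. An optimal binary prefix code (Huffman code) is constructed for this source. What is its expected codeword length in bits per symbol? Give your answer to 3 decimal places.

2.174 bits/symbol

Probabilities are the counts divided by 172.
Repeatedly combine the two least-probable nodes; the expected code length is the sum of the merged weights.
merge 5/86 + 5/43 → 15/86
merge 15/86 + 15/86 → 15/43
merge 13/43 + 15/43 → 28/43
merge 15/43 + 28/43 → 1
L = 15/86 + 15/43 + 28/43 + 1 = 187/86 ≈ 2.174 bits/symbol.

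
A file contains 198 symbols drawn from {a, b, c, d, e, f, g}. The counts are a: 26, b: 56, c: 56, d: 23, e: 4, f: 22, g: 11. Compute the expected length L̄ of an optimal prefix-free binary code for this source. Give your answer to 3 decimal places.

Probabilities are the counts divided by 198.
Repeatedly combine the two least-probable nodes; the expected code length is the sum of the merged weights.
merge 2/99 + 1/18 → 5/66
merge 5/66 + 1/9 → 37/198
merge 23/198 + 13/99 → 49/198
merge 37/198 + 49/198 → 43/99
merge 28/99 + 28/99 → 56/99
merge 43/99 + 56/99 → 1
L = 5/66 + 37/198 + 49/198 + 43/99 + 56/99 + 1 = 497/198 ≈ 2.510 bits/symbol.

2.510 bits/symbol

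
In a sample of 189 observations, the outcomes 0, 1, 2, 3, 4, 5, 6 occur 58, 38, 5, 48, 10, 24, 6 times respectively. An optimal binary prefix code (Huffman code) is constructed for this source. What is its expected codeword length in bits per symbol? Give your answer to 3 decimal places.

2.407 bits/symbol

Probabilities are the counts divided by 189.
Repeatedly combine the two least-probable nodes; the expected code length is the sum of the merged weights.
merge 5/189 + 2/63 → 11/189
merge 10/189 + 11/189 → 1/9
merge 1/9 + 8/63 → 5/21
merge 38/189 + 5/21 → 83/189
merge 16/63 + 58/189 → 106/189
merge 83/189 + 106/189 → 1
L = 11/189 + 1/9 + 5/21 + 83/189 + 106/189 + 1 = 65/27 ≈ 2.407 bits/symbol.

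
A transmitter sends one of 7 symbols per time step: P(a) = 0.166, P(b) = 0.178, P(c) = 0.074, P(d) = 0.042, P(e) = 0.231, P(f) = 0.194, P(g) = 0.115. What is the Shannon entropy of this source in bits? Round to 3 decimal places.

2.650 bits

H = −Σ pᵢ log₂ pᵢ.
−0.166·log₂(0.166) = 0.4301
−0.178·log₂(0.178) = 0.4432
−0.074·log₂(0.074) = 0.2780
−0.042·log₂(0.042) = 0.1921
−0.231·log₂(0.231) = 0.4883
−0.194·log₂(0.194) = 0.4590
−0.115·log₂(0.115) = 0.3588
Sum ≈ 2.6495 → 2.650 bits.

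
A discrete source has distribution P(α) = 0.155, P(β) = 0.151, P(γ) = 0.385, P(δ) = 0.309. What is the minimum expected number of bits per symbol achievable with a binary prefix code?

1.921 bits/symbol

Repeatedly combine the two least-probable nodes; the expected code length is the sum of the merged weights.
merge 151/1000 + 31/200 → 153/500
merge 153/500 + 309/1000 → 123/200
merge 77/200 + 123/200 → 1
L = 153/500 + 123/200 + 1 = 1921/1000 = 1.921 bits/symbol.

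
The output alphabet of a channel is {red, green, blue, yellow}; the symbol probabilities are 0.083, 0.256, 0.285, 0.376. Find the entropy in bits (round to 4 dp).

H = −Σ pᵢ log₂ pᵢ.
−0.083·log₂(0.083) = 0.2980
−0.256·log₂(0.256) = 0.5032
−0.285·log₂(0.285) = 0.5161
−0.376·log₂(0.376) = 0.5306
Sum ≈ 1.8480 → 1.8480 bits.

1.8480 bits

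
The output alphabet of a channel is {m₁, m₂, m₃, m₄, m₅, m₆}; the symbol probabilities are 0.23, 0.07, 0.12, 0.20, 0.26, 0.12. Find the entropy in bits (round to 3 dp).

2.460 bits

H = −Σ pᵢ log₂ pᵢ.
−0.23·log₂(0.23) = 0.4877
−0.07·log₂(0.07) = 0.2686
−0.12·log₂(0.12) = 0.3671
−0.20·log₂(0.20) = 0.4644
−0.26·log₂(0.26) = 0.5053
−0.12·log₂(0.12) = 0.3671
Sum ≈ 2.4600 → 2.460 bits.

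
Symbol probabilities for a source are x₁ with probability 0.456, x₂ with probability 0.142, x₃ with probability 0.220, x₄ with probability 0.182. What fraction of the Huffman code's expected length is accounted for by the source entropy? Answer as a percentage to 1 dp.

98.7%

Entropy H = −Σ p log₂ p ≈ 1.8444 bits.
Huffman merges: 71/500+91/500→81/250; 11/50+81/250→68/125; 57/125+68/125→1. L = 467/250 ≈ 1.8680.
Efficiency = H/L = 1.8444/1.8680 = 98.7%.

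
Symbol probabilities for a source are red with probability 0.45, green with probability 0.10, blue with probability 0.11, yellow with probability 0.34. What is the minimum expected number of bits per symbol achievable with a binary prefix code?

1.76 bits/symbol

Repeatedly combine the two least-probable nodes; the expected code length is the sum of the merged weights.
merge 1/10 + 11/100 → 21/100
merge 21/100 + 17/50 → 11/20
merge 9/20 + 11/20 → 1
L = 21/100 + 11/20 + 1 = 44/25 = 1.76 bits/symbol.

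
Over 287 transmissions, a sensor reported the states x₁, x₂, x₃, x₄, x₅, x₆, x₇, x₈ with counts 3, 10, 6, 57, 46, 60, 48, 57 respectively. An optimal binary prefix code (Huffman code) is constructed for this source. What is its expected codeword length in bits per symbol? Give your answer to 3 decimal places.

Probabilities are the counts divided by 287.
Repeatedly combine the two least-probable nodes; the expected code length is the sum of the merged weights.
merge 3/287 + 6/287 → 9/287
merge 9/287 + 10/287 → 19/287
merge 19/287 + 46/287 → 65/287
merge 48/287 + 57/287 → 15/41
merge 57/287 + 60/287 → 117/287
merge 65/287 + 15/41 → 170/287
merge 117/287 + 170/287 → 1
L = 9/287 + 19/287 + 65/287 + 15/41 + 117/287 + 170/287 + 1 = 772/287 ≈ 2.690 bits/symbol.

2.690 bits/symbol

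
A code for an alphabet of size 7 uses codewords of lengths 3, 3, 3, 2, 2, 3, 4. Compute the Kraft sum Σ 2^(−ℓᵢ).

1.0625

With common denominator 2^4 = 16: Σ 2^(−ℓᵢ) = 2/16 + 2/16 + 2/16 + 4/16 + 4/16 + 2/16 + 1/16 = 17/16 = 1.0625.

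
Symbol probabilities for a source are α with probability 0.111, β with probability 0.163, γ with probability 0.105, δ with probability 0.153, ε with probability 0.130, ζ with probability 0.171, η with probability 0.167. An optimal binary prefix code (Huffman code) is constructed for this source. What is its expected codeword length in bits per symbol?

2.829 bits/symbol

Repeatedly combine the two least-probable nodes; the expected code length is the sum of the merged weights.
merge 21/200 + 111/1000 → 27/125
merge 13/100 + 153/1000 → 283/1000
merge 163/1000 + 167/1000 → 33/100
merge 171/1000 + 27/125 → 387/1000
merge 283/1000 + 33/100 → 613/1000
merge 387/1000 + 613/1000 → 1
L = 27/125 + 283/1000 + 33/100 + 387/1000 + 613/1000 + 1 = 2829/1000 = 2.829 bits/symbol.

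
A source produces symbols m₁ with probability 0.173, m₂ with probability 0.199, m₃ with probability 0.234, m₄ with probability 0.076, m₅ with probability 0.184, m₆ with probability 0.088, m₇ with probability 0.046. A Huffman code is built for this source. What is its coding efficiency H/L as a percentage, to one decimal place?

98.0%

Entropy H = −Σ p log₂ p ≈ 2.6365 bits.
Huffman merges: 23/500+19/250→61/500; 11/125+61/500→21/100; 173/1000+23/125→357/1000; 199/1000+21/100→409/1000; 117/500+357/1000→591/1000; 409/1000+591/1000→1. L = 2689/1000 ≈ 2.6890.
Efficiency = H/L = 2.6365/2.6890 = 98.0%.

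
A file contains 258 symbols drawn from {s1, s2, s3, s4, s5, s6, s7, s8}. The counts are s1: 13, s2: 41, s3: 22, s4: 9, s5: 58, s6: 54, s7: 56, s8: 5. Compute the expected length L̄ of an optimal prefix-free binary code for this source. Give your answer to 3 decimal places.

2.698 bits/symbol

Probabilities are the counts divided by 258.
Repeatedly combine the two least-probable nodes; the expected code length is the sum of the merged weights.
merge 5/258 + 3/86 → 7/129
merge 13/258 + 7/129 → 9/86
merge 11/129 + 9/86 → 49/258
merge 41/258 + 49/258 → 15/43
merge 9/43 + 28/129 → 55/129
merge 29/129 + 15/43 → 74/129
merge 55/129 + 74/129 → 1
L = 7/129 + 9/86 + 49/258 + 15/43 + 55/129 + 74/129 + 1 = 116/43 ≈ 2.698 bits/symbol.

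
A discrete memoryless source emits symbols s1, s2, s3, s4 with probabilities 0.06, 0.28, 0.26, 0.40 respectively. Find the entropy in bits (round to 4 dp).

1.7918 bits

H = −Σ pᵢ log₂ pᵢ.
−0.06·log₂(0.06) = 0.2435
−0.28·log₂(0.28) = 0.5142
−0.26·log₂(0.26) = 0.5053
−0.40·log₂(0.40) = 0.5288
Sum ≈ 1.7918 → 1.7918 bits.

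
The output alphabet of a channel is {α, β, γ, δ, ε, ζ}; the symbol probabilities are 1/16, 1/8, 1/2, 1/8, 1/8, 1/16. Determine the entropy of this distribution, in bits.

2.125 bits

Each probability is a power of 1/2, so log₂(1/p) is an integer.
H = Σ p·log₂(1/p) = 1/16·4 + 1/8·3 + 1/2·1 + 1/8·3 + 1/8·3 + 1/16·4 = 2.125 bits.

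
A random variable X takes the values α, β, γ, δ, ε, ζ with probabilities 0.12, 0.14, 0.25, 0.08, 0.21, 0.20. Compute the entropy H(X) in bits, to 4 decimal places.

H = −Σ pᵢ log₂ pᵢ.
−0.12·log₂(0.12) = 0.3671
−0.14·log₂(0.14) = 0.3971
−0.25·log₂(0.25) = 0.5000
−0.08·log₂(0.08) = 0.2915
−0.21·log₂(0.21) = 0.4728
−0.20·log₂(0.20) = 0.4644
Sum ≈ 2.4929 → 2.4929 bits.

2.4929 bits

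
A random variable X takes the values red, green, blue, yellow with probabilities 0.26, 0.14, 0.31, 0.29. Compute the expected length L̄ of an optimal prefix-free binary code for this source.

Repeatedly combine the two least-probable nodes; the expected code length is the sum of the merged weights.
merge 7/50 + 13/50 → 2/5
merge 29/100 + 31/100 → 3/5
merge 2/5 + 3/5 → 1
L = 2/5 + 3/5 + 1 = 2 bits/symbol.

2 bits/symbol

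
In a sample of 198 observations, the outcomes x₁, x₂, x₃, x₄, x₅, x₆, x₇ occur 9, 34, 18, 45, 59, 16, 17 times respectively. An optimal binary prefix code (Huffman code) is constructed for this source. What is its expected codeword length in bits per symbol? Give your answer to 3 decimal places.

2.601 bits/symbol

Probabilities are the counts divided by 198.
Repeatedly combine the two least-probable nodes; the expected code length is the sum of the merged weights.
merge 1/22 + 8/99 → 25/198
merge 17/198 + 1/11 → 35/198
merge 25/198 + 17/99 → 59/198
merge 35/198 + 5/22 → 40/99
merge 59/198 + 59/198 → 59/99
merge 40/99 + 59/99 → 1
L = 25/198 + 35/198 + 59/198 + 40/99 + 59/99 + 1 = 515/198 ≈ 2.601 bits/symbol.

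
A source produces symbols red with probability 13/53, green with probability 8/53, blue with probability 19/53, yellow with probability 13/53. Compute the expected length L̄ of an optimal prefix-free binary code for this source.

2 bits/symbol

Repeatedly combine the two least-probable nodes; the expected code length is the sum of the merged weights.
merge 8/53 + 13/53 → 21/53
merge 13/53 + 19/53 → 32/53
merge 21/53 + 32/53 → 1
L = 21/53 + 32/53 + 1 = 2 bits/symbol.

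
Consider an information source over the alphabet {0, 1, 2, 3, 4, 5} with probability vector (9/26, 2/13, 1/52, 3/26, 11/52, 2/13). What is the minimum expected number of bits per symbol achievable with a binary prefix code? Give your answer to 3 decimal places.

Repeatedly combine the two least-probable nodes; the expected code length is the sum of the merged weights.
merge 1/52 + 3/26 → 7/52
merge 7/52 + 2/13 → 15/52
merge 2/13 + 11/52 → 19/52
merge 15/52 + 9/26 → 33/52
merge 19/52 + 33/52 → 1
L = 7/52 + 15/52 + 19/52 + 33/52 + 1 = 63/26 ≈ 2.423 bits/symbol.

2.423 bits/symbol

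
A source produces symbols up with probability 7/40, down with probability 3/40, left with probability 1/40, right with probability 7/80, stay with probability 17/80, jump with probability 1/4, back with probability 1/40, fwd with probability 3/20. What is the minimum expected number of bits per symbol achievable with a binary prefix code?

2.7125 bits/symbol

Repeatedly combine the two least-probable nodes; the expected code length is the sum of the merged weights.
merge 1/40 + 1/40 → 1/20
merge 1/20 + 3/40 → 1/8
merge 7/80 + 1/8 → 17/80
merge 3/20 + 7/40 → 13/40
merge 17/80 + 17/80 → 17/40
merge 1/4 + 13/40 → 23/40
merge 17/40 + 23/40 → 1
L = 1/20 + 1/8 + 17/80 + 13/40 + 17/40 + 23/40 + 1 = 217/80 = 2.7125 bits/symbol.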